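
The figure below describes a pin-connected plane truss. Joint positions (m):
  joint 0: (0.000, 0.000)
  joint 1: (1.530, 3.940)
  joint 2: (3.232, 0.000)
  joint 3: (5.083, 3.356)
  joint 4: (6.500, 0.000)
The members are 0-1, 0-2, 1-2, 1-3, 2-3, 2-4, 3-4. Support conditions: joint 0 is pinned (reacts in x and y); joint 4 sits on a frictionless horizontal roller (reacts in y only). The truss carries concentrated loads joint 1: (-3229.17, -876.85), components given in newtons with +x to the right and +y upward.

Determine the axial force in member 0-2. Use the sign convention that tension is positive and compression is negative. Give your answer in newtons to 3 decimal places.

-2208.719

N=5 nodes, M=7 members, R=3 reactions → 2N=10, M+R=10
member 0 (0-1): L=4.2266, (cx,cy)=(0.3620,0.9322)
member 1 (0-2): L=3.2320, (cx,cy)=(1.0000,0.0000)
member 2 (1-2): L=4.2919, (cx,cy)=(0.3966,-0.9180)
member 3 (1-3): L=3.6007, (cx,cy)=(0.9868,-0.1622)
member 4 (2-3): L=3.8326, (cx,cy)=(0.4830,0.8756)
member 5 (2-4): L=3.2680, (cx,cy)=(1.0000,0.0000)
member 6 (3-4): L=3.6429, (cx,cy)=(0.3890,-0.9212)
solve A·x = −loads:
  F[0-1] = -2819.0057 N (compression)
  F[0-2] = -2208.7195 N (compression)
  F[1-2] = +1627.4516 N (tension)
  F[1-3] = +1584.3132 N (tension)
  F[2-3] = -1706.1923 N (compression)
  F[2-4] = -739.3129 N (compression)
  F[3-4] = +1900.6587 N (tension)
  Rx@0 = +3229.1700 N
  Ry@0 = +2627.8268 N
  Ry@4 = -1750.9768 N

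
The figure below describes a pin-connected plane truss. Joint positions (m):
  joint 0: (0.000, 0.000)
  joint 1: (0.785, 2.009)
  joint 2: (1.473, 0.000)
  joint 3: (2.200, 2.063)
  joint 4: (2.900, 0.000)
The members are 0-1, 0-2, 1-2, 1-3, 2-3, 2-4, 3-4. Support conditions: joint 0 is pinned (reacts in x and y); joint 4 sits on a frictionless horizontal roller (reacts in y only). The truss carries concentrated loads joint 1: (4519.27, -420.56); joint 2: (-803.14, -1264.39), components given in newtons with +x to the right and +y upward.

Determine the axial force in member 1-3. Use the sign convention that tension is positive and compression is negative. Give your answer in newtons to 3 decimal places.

-2727.195

N=5 nodes, M=7 members, R=3 reactions → 2N=10, M+R=10
member 0 (0-1): L=2.1569, (cx,cy)=(0.3639,0.9314)
member 1 (0-2): L=1.4730, (cx,cy)=(1.0000,0.0000)
member 2 (1-2): L=2.1235, (cx,cy)=(0.3240,-0.9461)
member 3 (1-3): L=1.4160, (cx,cy)=(0.9993,0.0381)
member 4 (2-3): L=2.1873, (cx,cy)=(0.3324,0.9432)
member 5 (2-4): L=1.4270, (cx,cy)=(1.0000,0.0000)
member 6 (3-4): L=2.1785, (cx,cy)=(0.3213,-0.9470)
solve A·x = −loads:
  F[0-1] = +2363.9993 N (tension)
  F[0-2] = +2855.7648 N (tension)
  F[1-2] = -2881.8830 N (compression)
  F[1-3] = -2727.1953 N (compression)
  F[2-3] = +4231.3799 N (tension)
  F[2-4] = +1318.8459 N (tension)
  F[3-4] = -4104.4832 N (compression)
  Rx@0 = -3716.1300 N
  Ry@0 = -2201.8774 N
  Ry@4 = +3886.8274 N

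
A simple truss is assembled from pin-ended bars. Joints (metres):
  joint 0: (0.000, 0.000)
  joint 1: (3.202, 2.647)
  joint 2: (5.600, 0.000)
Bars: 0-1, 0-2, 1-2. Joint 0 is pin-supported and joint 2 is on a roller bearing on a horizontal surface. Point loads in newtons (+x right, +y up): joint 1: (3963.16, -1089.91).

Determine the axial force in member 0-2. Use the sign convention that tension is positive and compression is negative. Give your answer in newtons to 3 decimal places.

2261.654

N=3 nodes, M=3 members, R=3 reactions → 2N=6, M+R=6
member 0 (0-1): L=4.1544, (cx,cy)=(0.7707,0.6371)
member 1 (0-2): L=5.6000, (cx,cy)=(1.0000,0.0000)
member 2 (1-2): L=3.5717, (cx,cy)=(0.6714,-0.7411)
solve A·x = −loads:
  F[0-1] = +2207.6249 N (tension)
  F[0-2] = +2261.6535 N (tension)
  F[1-2] = -3368.6151 N (compression)
  Rx@0 = -3963.1600 N
  Ry@0 = -1406.5858 N
  Ry@2 = +2496.4958 N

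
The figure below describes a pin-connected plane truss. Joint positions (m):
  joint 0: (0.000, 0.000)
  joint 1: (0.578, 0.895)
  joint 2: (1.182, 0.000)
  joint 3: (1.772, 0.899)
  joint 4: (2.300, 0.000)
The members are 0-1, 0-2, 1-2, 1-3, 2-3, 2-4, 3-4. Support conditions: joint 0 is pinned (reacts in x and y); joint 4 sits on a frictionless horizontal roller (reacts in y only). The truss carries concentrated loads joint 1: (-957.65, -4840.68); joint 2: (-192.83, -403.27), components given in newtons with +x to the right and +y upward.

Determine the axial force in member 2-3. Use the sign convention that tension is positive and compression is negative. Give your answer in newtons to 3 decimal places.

1262.469

N=5 nodes, M=7 members, R=3 reactions → 2N=10, M+R=10
member 0 (0-1): L=1.0654, (cx,cy)=(0.5425,0.8400)
member 1 (0-2): L=1.1820, (cx,cy)=(1.0000,0.0000)
member 2 (1-2): L=1.0797, (cx,cy)=(0.5594,-0.8289)
member 3 (1-3): L=1.1940, (cx,cy)=(1.0000,0.0034)
member 4 (2-3): L=1.0753, (cx,cy)=(0.5487,0.8360)
member 5 (2-4): L=1.1180, (cx,cy)=(1.0000,0.0000)
member 6 (3-4): L=1.0426, (cx,cy)=(0.5064,-0.8623)
solve A·x = −loads:
  F[0-1] = -4991.2263 N (compression)
  F[0-2] = +1557.3183 N (tension)
  F[1-2] = -786.8207 N (compression)
  F[1-3] = -1310.0134 N (compression)
  F[2-3] = +1262.4687 N (tension)
  F[2-4] = +617.3189 N (tension)
  F[3-4] = -1218.9542 N (compression)
  Rx@0 = +1150.4800 N
  Ry@0 = +4192.8711 N
  Ry@4 = +1051.0789 N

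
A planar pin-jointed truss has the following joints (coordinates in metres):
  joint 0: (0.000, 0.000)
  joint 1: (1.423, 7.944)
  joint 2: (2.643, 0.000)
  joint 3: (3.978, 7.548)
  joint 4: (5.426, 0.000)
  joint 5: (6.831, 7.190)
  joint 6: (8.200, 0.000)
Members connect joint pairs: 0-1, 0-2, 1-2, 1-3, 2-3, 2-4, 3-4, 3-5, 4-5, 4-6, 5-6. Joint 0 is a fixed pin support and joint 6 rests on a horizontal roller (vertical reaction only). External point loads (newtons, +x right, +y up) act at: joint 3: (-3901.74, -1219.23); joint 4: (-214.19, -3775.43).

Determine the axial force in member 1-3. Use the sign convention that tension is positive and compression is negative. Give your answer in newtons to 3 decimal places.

N=7 nodes, M=11 members, R=3 reactions → 2N=14, M+R=14
member 0 (0-1): L=8.0704, (cx,cy)=(0.1763,0.9843)
member 1 (0-2): L=2.6430, (cx,cy)=(1.0000,0.0000)
member 2 (1-2): L=8.0371, (cx,cy)=(0.1518,-0.9884)
member 3 (1-3): L=2.5855, (cx,cy)=(0.9882,-0.1532)
member 4 (2-3): L=7.6652, (cx,cy)=(0.1742,0.9847)
member 5 (2-4): L=2.7830, (cx,cy)=(1.0000,0.0000)
member 6 (3-4): L=7.6856, (cx,cy)=(0.1884,-0.9821)
member 7 (3-5): L=2.8754, (cx,cy)=(0.9922,-0.1245)
member 8 (4-5): L=7.3260, (cx,cy)=(0.1918,0.9814)
member 9 (4-6): L=2.7740, (cx,cy)=(1.0000,0.0000)
member 10 (5-6): L=7.3192, (cx,cy)=(0.1870,-0.9824)
solve A·x = −loads:
  F[0-1] = -5583.9458 N (compression)
  F[0-2] = -3131.3553 N (compression)
  F[1-2] = +5854.6436 N (tension)
  F[1-3] = -1895.6490 N (compression)
  F[2-3] = -5876.6149 N (compression)
  F[2-4] = -1219.1475 N (compression)
  F[3-4] = +4331.0793 N (tension)
  F[3-5] = +190.4493 N (tension)
  F[4-5] = -487.1296 N (compression)
  F[4-6] = -95.5442 N (compression)
  F[5-6] = +510.8142 N (tension)
  Rx@0 = +4115.9300 N
  Ry@0 = +5496.4592 N
  Ry@6 = -501.7992 N

-1895.649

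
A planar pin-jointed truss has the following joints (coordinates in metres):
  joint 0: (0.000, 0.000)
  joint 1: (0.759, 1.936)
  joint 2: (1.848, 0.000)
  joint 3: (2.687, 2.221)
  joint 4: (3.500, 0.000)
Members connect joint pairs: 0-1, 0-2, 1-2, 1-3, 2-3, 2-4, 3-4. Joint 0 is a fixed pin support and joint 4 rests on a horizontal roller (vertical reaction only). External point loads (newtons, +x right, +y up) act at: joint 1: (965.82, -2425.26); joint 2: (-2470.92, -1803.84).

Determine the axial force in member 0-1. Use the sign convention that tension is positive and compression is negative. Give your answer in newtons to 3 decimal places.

-2380.753

N=5 nodes, M=7 members, R=3 reactions → 2N=10, M+R=10
member 0 (0-1): L=2.0795, (cx,cy)=(0.3650,0.9310)
member 1 (0-2): L=1.8480, (cx,cy)=(1.0000,0.0000)
member 2 (1-2): L=2.2213, (cx,cy)=(0.4903,-0.8716)
member 3 (1-3): L=1.9490, (cx,cy)=(0.9893,0.1462)
member 4 (2-3): L=2.3742, (cx,cy)=(0.3534,0.9355)
member 5 (2-4): L=1.6520, (cx,cy)=(1.0000,0.0000)
member 6 (3-4): L=2.3651, (cx,cy)=(0.3437,-0.9391)
solve A·x = −loads:
  F[0-1] = -2380.7529 N (compression)
  F[0-2] = -636.1308 N (compression)
  F[1-2] = -508.4286 N (compression)
  F[1-3] = -1602.7556 N (compression)
  F[2-3] = +2401.9520 N (tension)
  F[2-4] = +736.7145 N (tension)
  F[3-4] = -2143.1992 N (compression)
  Rx@0 = +1505.1000 N
  Ry@0 = +2216.5011 N
  Ry@4 = +2012.5989 N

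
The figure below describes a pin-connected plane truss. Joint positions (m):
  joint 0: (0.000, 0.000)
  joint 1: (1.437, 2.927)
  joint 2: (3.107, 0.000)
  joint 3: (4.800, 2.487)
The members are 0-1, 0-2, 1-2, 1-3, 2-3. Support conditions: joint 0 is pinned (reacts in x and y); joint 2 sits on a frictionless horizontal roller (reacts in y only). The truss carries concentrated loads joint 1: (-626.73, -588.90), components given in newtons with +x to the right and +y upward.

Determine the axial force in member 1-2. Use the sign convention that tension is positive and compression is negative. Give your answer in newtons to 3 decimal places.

366.179

N=4 nodes, M=5 members, R=3 reactions → 2N=8, M+R=8
member 0 (0-1): L=3.2607, (cx,cy)=(0.4407,0.8977)
member 1 (0-2): L=3.1070, (cx,cy)=(1.0000,0.0000)
member 2 (1-2): L=3.3699, (cx,cy)=(0.4956,-0.8686)
member 3 (1-3): L=3.3917, (cx,cy)=(0.9915,-0.1297)
member 4 (2-3): L=3.0086, (cx,cy)=(0.5627,0.8266)
solve A·x = −loads:
  F[0-1] = -1010.3584 N (compression)
  F[0-2] = -181.4649 N (compression)
  F[1-2] = +366.1789 N (tension)
  F[1-3] = -0.0000 N (tension)
  F[2-3] = +0.0000 N (tension)
  Rx@0 = +626.7300 N
  Ry@0 = +906.9526 N
  Ry@2 = -318.0526 N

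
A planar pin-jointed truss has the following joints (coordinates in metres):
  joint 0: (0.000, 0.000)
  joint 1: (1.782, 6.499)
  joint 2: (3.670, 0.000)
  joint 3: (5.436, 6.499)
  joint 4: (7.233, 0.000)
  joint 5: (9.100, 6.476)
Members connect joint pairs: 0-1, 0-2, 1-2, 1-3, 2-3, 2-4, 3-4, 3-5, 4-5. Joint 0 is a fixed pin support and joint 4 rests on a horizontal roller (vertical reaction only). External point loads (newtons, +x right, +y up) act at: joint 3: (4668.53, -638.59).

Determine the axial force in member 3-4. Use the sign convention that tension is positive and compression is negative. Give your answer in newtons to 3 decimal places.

N=6 nodes, M=9 members, R=3 reactions → 2N=12, M+R=12
member 0 (0-1): L=6.7389, (cx,cy)=(0.2644,0.9644)
member 1 (0-2): L=3.6700, (cx,cy)=(1.0000,0.0000)
member 2 (1-2): L=6.7677, (cx,cy)=(0.2790,-0.9603)
member 3 (1-3): L=3.6540, (cx,cy)=(1.0000,0.0000)
member 4 (2-3): L=6.7347, (cx,cy)=(0.2622,0.9650)
member 5 (2-4): L=3.5630, (cx,cy)=(1.0000,0.0000)
member 6 (3-4): L=6.7429, (cx,cy)=(0.2665,-0.9638)
member 7 (3-5): L=3.6641, (cx,cy)=(1.0000,-0.0063)
member 8 (4-5): L=6.7398, (cx,cy)=(0.2770,0.9609)
solve A·x = −loads:
  F[0-1] = +4185.0917 N (tension)
  F[0-2] = +3561.8429 N (tension)
  F[1-2] = -4202.9789 N (compression)
  F[1-3] = +2279.2041 N (tension)
  F[2-3] = +4182.4751 N (tension)
  F[2-4] = +1292.5754 N (tension)
  F[3-4] = -4850.1166 N (compression)
  F[3-5] = -0.0000 N (compression)
  F[4-5] = +0.0000 N (tension)
  Rx@0 = -4668.5300 N
  Ry@0 = -4036.1164 N
  Ry@4 = +4674.7064 N

-4850.117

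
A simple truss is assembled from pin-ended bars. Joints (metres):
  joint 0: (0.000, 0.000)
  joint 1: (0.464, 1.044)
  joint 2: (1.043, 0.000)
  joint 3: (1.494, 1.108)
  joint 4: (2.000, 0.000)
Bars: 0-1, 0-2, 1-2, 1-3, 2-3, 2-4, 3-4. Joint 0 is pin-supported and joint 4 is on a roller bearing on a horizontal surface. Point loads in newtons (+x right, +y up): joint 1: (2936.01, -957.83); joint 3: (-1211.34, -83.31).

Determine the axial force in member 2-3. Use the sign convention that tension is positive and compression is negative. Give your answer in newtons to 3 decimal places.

N=5 nodes, M=7 members, R=3 reactions → 2N=10, M+R=10
member 0 (0-1): L=1.1425, (cx,cy)=(0.4061,0.9138)
member 1 (0-2): L=1.0430, (cx,cy)=(1.0000,0.0000)
member 2 (1-2): L=1.1938, (cx,cy)=(0.4850,-0.8745)
member 3 (1-3): L=1.0320, (cx,cy)=(0.9981,0.0620)
member 4 (2-3): L=1.1963, (cx,cy)=(0.3770,0.9262)
member 5 (2-4): L=0.9570, (cx,cy)=(1.0000,0.0000)
member 6 (3-4): L=1.2181, (cx,cy)=(0.4154,-0.9096)
solve A·x = −loads:
  F[0-1] = +114.7107 N (tension)
  F[0-2] = +1678.0816 N (tension)
  F[1-2] = -1373.1195 N (compression)
  F[1-3] = -2227.7430 N (compression)
  F[2-3] = +1296.4756 N (tension)
  F[2-4] = +523.3373 N (tension)
  F[3-4] = -1259.8077 N (compression)
  Rx@0 = -1724.6700 N
  Ry@0 = -104.8240 N
  Ry@4 = +1145.9640 N

1296.476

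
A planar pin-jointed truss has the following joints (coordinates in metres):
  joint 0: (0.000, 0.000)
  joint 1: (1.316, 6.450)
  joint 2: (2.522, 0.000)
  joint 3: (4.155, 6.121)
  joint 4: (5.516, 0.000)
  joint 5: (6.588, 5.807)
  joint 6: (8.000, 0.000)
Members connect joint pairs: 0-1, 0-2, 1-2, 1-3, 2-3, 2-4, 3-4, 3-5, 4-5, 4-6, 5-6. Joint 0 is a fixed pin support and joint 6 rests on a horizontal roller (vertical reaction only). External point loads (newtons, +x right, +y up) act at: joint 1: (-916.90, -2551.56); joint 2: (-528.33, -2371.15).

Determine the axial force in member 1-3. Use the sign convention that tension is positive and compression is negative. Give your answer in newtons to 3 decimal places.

-374.027

N=7 nodes, M=11 members, R=3 reactions → 2N=14, M+R=14
member 0 (0-1): L=6.5829, (cx,cy)=(0.1999,0.9798)
member 1 (0-2): L=2.5220, (cx,cy)=(1.0000,0.0000)
member 2 (1-2): L=6.5618, (cx,cy)=(0.1838,-0.9830)
member 3 (1-3): L=2.8580, (cx,cy)=(0.9934,-0.1151)
member 4 (2-3): L=6.3351, (cx,cy)=(0.2578,0.9662)
member 5 (2-4): L=2.9940, (cx,cy)=(1.0000,0.0000)
member 6 (3-4): L=6.2705, (cx,cy)=(0.2170,-0.9762)
member 7 (3-5): L=2.4532, (cx,cy)=(0.9918,-0.1280)
member 8 (4-5): L=5.9051, (cx,cy)=(0.1815,0.9834)
member 9 (4-6): L=2.4840, (cx,cy)=(1.0000,0.0000)
member 10 (5-6): L=5.9762, (cx,cy)=(0.2363,-0.9717)
solve A·x = −loads:
  F[0-1] = -4587.3247 N (compression)
  F[0-2] = -528.1669 N (compression)
  F[1-2] = +2020.6414 N (tension)
  F[1-3] = -374.0265 N (compression)
  F[2-3] = +398.3930 N (tension)
  F[2-4] = +268.8460 N (tension)
  F[3-4] = -414.7968 N (compression)
  F[3-5] = -180.2979 N (compression)
  F[4-5] = +411.7500 N (tension)
  F[4-6] = +104.0669 N (tension)
  F[5-6] = -440.4565 N (compression)
  Rx@0 = +1445.2300 N
  Ry@0 = +4494.7240 N
  Ry@6 = +427.9860 N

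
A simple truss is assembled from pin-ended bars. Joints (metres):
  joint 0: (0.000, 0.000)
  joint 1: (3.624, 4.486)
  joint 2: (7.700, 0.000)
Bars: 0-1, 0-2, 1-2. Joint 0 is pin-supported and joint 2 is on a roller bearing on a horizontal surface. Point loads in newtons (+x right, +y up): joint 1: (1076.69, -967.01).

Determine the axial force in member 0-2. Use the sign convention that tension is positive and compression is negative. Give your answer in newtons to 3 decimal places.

983.473

N=3 nodes, M=3 members, R=3 reactions → 2N=6, M+R=6
member 0 (0-1): L=5.7669, (cx,cy)=(0.6284,0.7779)
member 1 (0-2): L=7.7000, (cx,cy)=(1.0000,0.0000)
member 2 (1-2): L=6.0612, (cx,cy)=(0.6725,-0.7401)
solve A·x = −loads:
  F[0-1] = +148.3379 N (tension)
  F[0-2] = +983.4730 N (tension)
  F[1-2] = -1462.4663 N (compression)
  Rx@0 = -1076.6900 N
  Ry@0 = -115.3894 N
  Ry@2 = +1082.3994 N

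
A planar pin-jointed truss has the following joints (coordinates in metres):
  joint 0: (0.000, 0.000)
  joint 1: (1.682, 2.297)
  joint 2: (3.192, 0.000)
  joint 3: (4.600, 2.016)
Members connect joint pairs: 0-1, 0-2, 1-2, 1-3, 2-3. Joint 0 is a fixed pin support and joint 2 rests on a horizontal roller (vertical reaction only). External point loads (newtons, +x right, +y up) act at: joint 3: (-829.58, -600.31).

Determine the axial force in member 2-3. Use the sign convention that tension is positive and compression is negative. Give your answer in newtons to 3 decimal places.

N=4 nodes, M=5 members, R=3 reactions → 2N=8, M+R=8
member 0 (0-1): L=2.8470, (cx,cy)=(0.5908,0.8068)
member 1 (0-2): L=3.1920, (cx,cy)=(1.0000,0.0000)
member 2 (1-2): L=2.7489, (cx,cy)=(0.5493,-0.8356)
member 3 (1-3): L=2.9315, (cx,cy)=(0.9954,-0.0959)
member 4 (2-3): L=2.4590, (cx,cy)=(0.5726,0.8198)
solve A·x = −loads:
  F[0-1] = -321.1962 N (compression)
  F[0-2] = -639.8173 N (compression)
  F[1-2] = +354.4334 N (tension)
  F[1-3] = -386.2371 N (compression)
  F[2-3] = -777.3843 N (compression)
  Rx@0 = +829.5800 N
  Ry@0 = +259.1469 N
  Ry@2 = +341.1631 N

-777.384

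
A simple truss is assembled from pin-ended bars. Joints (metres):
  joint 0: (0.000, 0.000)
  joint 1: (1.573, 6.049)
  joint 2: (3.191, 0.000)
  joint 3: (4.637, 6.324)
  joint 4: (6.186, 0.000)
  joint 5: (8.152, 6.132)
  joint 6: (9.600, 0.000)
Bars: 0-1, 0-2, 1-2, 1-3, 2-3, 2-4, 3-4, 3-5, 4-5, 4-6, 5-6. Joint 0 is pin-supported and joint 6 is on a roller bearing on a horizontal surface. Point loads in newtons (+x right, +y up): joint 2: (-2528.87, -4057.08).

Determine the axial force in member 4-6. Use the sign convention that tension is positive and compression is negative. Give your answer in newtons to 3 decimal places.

318.446

N=7 nodes, M=11 members, R=3 reactions → 2N=14, M+R=14
member 0 (0-1): L=6.2502, (cx,cy)=(0.2517,0.9678)
member 1 (0-2): L=3.1910, (cx,cy)=(1.0000,0.0000)
member 2 (1-2): L=6.2617, (cx,cy)=(0.2584,-0.9660)
member 3 (1-3): L=3.0763, (cx,cy)=(0.9960,0.0894)
member 4 (2-3): L=6.4872, (cx,cy)=(0.2229,0.9748)
member 5 (2-4): L=2.9950, (cx,cy)=(1.0000,0.0000)
member 6 (3-4): L=6.5109, (cx,cy)=(0.2379,-0.9713)
member 7 (3-5): L=3.5202, (cx,cy)=(0.9985,-0.0545)
member 8 (4-5): L=6.4395, (cx,cy)=(0.3053,0.9523)
member 9 (4-6): L=3.4140, (cx,cy)=(1.0000,0.0000)
member 10 (5-6): L=6.3006, (cx,cy)=(0.2298,-0.9732)
solve A·x = −loads:
  F[0-1] = -2798.6039 N (compression)
  F[0-2] = -1824.5375 N (compression)
  F[1-2] = +2674.1078 N (tension)
  F[1-3] = -1400.9256 N (compression)
  F[2-3] = +1511.8245 N (tension)
  F[2-4] = +1058.3311 N (tension)
  F[3-4] = -1346.9238 N (compression)
  F[3-5] = -738.9883 N (compression)
  F[4-5] = +1373.8457 N (tension)
  F[4-6] = +318.4458 N (tension)
  F[5-6] = -1385.6451 N (compression)
  Rx@0 = +2528.8700 N
  Ry@0 = +2708.5235 N
  Ry@6 = +1348.5565 N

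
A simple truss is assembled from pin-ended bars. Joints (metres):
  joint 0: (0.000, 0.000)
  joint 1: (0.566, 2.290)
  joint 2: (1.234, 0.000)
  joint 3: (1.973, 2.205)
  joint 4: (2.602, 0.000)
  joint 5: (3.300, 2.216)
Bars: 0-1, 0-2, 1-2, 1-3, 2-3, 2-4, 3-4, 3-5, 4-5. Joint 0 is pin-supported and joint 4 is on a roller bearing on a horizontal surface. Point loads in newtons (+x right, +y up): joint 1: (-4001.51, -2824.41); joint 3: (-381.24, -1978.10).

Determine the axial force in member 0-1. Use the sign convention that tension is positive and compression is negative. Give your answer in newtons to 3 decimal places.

-6729.569

N=6 nodes, M=9 members, R=3 reactions → 2N=12, M+R=12
member 0 (0-1): L=2.3589, (cx,cy)=(0.2399,0.9708)
member 1 (0-2): L=1.2340, (cx,cy)=(1.0000,0.0000)
member 2 (1-2): L=2.3854, (cx,cy)=(0.2800,-0.9600)
member 3 (1-3): L=1.4096, (cx,cy)=(0.9982,-0.0603)
member 4 (2-3): L=2.3255, (cx,cy)=(0.3178,0.9482)
member 5 (2-4): L=1.3680, (cx,cy)=(1.0000,0.0000)
member 6 (3-4): L=2.2930, (cx,cy)=(0.2743,-0.9616)
member 7 (3-5): L=1.3270, (cx,cy)=(1.0000,0.0083)
member 8 (4-5): L=2.3233, (cx,cy)=(0.3004,0.9538)
solve A·x = −loads:
  F[0-1] = -6729.5690 N (compression)
  F[0-2] = -2768.0482 N (compression)
  F[1-2] = +3779.5350 N (tension)
  F[1-3] = +1330.8387 N (tension)
  F[2-3] = -3826.6696 N (compression)
  F[2-4] = -493.6354 N (compression)
  F[3-4] = +1799.5012 N (tension)
  F[3-5] = -0.0000 N (compression)
  F[4-5] = +0.0000 N (tension)
  Rx@0 = +4382.7500 N
  Ry@0 = +6532.9807 N
  Ry@4 = -1730.4707 N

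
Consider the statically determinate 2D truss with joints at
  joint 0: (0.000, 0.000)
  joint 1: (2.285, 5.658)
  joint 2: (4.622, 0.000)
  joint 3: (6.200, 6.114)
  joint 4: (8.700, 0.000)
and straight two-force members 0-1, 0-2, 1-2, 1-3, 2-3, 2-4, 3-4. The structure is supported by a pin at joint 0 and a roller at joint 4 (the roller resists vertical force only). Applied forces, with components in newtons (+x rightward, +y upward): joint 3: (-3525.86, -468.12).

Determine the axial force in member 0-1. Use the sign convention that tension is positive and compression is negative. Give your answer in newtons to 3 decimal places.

N=5 nodes, M=7 members, R=3 reactions → 2N=10, M+R=10
member 0 (0-1): L=6.1020, (cx,cy)=(0.3745,0.9272)
member 1 (0-2): L=4.6220, (cx,cy)=(1.0000,0.0000)
member 2 (1-2): L=6.1216, (cx,cy)=(0.3818,-0.9243)
member 3 (1-3): L=3.9415, (cx,cy)=(0.9933,0.1157)
member 4 (2-3): L=6.3144, (cx,cy)=(0.2499,0.9683)
member 5 (2-4): L=4.0780, (cx,cy)=(1.0000,0.0000)
member 6 (3-4): L=6.6054, (cx,cy)=(0.3785,-0.9256)
solve A·x = −loads:
  F[0-1] = -2817.3361 N (compression)
  F[0-2] = -2470.8565 N (compression)
  F[1-2] = +2569.8305 N (tension)
  F[1-3] = -2049.8270 N (compression)
  F[2-3] = -2453.0301 N (compression)
  F[2-4] = -876.7688 N (compression)
  F[3-4] = +2316.5551 N (tension)
  Rx@0 = +3525.8600 N
  Ry@0 = +2612.3458 N
  Ry@4 = -2144.2258 N

-2817.336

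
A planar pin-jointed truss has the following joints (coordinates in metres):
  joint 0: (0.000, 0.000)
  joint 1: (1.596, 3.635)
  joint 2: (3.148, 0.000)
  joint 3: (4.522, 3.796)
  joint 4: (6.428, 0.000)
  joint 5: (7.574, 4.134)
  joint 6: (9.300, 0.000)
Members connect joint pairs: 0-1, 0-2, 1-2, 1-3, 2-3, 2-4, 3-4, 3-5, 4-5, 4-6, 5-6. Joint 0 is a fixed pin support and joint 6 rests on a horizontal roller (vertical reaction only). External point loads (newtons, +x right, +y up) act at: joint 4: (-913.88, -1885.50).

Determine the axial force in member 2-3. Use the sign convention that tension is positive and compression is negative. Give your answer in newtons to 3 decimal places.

N=7 nodes, M=11 members, R=3 reactions → 2N=14, M+R=14
member 0 (0-1): L=3.9699, (cx,cy)=(0.4020,0.9156)
member 1 (0-2): L=3.1480, (cx,cy)=(1.0000,0.0000)
member 2 (1-2): L=3.9525, (cx,cy)=(0.3927,-0.9197)
member 3 (1-3): L=2.9304, (cx,cy)=(0.9985,0.0549)
member 4 (2-3): L=4.0370, (cx,cy)=(0.3404,0.9403)
member 5 (2-4): L=3.2800, (cx,cy)=(1.0000,0.0000)
member 6 (3-4): L=4.2476, (cx,cy)=(0.4487,-0.8937)
member 7 (3-5): L=3.0707, (cx,cy)=(0.9939,0.1101)
member 8 (4-5): L=4.2899, (cx,cy)=(0.2671,0.9637)
member 9 (4-6): L=2.8720, (cx,cy)=(1.0000,0.0000)
member 10 (5-6): L=4.4798, (cx,cy)=(0.3853,-0.9228)
solve A·x = −loads:
  F[0-1] = -635.9278 N (compression)
  F[0-2] = -658.2237 N (compression)
  F[1-2] = +603.6498 N (tension)
  F[1-3] = -493.4349 N (compression)
  F[2-3] = -590.4136 N (compression)
  F[2-4] = -220.2428 N (compression)
  F[3-4] = +535.8006 N (tension)
  F[3-5] = -939.7721 N (compression)
  F[4-5] = +1459.7188 N (tension)
  F[4-6] = +544.1138 N (tension)
  F[5-6] = -1412.2520 N (compression)
  Rx@0 = +913.8800 N
  Ry@0 = +582.2748 N
  Ry@6 = +1303.2252 N

-590.414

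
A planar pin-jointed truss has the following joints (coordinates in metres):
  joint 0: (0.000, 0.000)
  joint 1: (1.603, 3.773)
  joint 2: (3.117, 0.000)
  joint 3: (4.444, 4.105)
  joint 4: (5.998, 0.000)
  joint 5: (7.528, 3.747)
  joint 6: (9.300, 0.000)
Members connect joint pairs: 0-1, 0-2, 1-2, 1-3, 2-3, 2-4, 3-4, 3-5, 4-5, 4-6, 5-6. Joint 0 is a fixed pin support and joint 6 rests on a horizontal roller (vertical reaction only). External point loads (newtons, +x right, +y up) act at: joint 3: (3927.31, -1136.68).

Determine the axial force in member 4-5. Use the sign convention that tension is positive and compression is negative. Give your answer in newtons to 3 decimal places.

2218.971

N=7 nodes, M=11 members, R=3 reactions → 2N=14, M+R=14
member 0 (0-1): L=4.0994, (cx,cy)=(0.3910,0.9204)
member 1 (0-2): L=3.1170, (cx,cy)=(1.0000,0.0000)
member 2 (1-2): L=4.0654, (cx,cy)=(0.3724,-0.9281)
member 3 (1-3): L=2.8603, (cx,cy)=(0.9932,0.1161)
member 4 (2-3): L=4.3142, (cx,cy)=(0.3076,0.9515)
member 5 (2-4): L=2.8810, (cx,cy)=(1.0000,0.0000)
member 6 (3-4): L=4.3893, (cx,cy)=(0.3540,-0.9352)
member 7 (3-5): L=3.1047, (cx,cy)=(0.9933,-0.1153)
member 8 (4-5): L=4.0473, (cx,cy)=(0.3780,0.9258)
member 9 (4-6): L=3.3020, (cx,cy)=(1.0000,0.0000)
member 10 (5-6): L=4.1449, (cx,cy)=(0.4275,-0.9040)
solve A·x = −loads:
  F[0-1] = +1238.6099 N (tension)
  F[0-2] = +3442.9737 N (tension)
  F[1-2] = -1115.0690 N (compression)
  F[1-3] = +905.7190 N (tension)
  F[2-3] = +1087.5890 N (tension)
  F[2-4] = +2693.1791 N (tension)
  F[3-4] = -2196.5866 N (compression)
  F[3-5] = -1928.3559 N (compression)
  F[4-5] = +2218.9713 N (tension)
  F[4-6] = +1076.6629 N (tension)
  F[5-6] = -2518.4163 N (compression)
  Rx@0 = -3927.3100 N
  Ry@0 = -1139.9881 N
  Ry@6 = +2276.6681 N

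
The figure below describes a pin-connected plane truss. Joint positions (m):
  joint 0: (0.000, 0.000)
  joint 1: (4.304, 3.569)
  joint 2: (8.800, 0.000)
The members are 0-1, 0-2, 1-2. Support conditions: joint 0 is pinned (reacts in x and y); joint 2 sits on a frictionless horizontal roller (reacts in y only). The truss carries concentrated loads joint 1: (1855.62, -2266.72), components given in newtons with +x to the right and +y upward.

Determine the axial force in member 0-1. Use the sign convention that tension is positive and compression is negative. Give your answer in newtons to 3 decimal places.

-635.275

N=3 nodes, M=3 members, R=3 reactions → 2N=6, M+R=6
member 0 (0-1): L=5.5913, (cx,cy)=(0.7698,0.6383)
member 1 (0-2): L=8.8000, (cx,cy)=(1.0000,0.0000)
member 2 (1-2): L=5.7404, (cx,cy)=(0.7832,-0.6217)
solve A·x = −loads:
  F[0-1] = -635.2752 N (compression)
  F[0-2] = +2344.6376 N (tension)
  F[1-2] = -2993.5661 N (compression)
  Rx@0 = -1855.6200 N
  Ry@0 = +405.5074 N
  Ry@2 = +1861.2126 N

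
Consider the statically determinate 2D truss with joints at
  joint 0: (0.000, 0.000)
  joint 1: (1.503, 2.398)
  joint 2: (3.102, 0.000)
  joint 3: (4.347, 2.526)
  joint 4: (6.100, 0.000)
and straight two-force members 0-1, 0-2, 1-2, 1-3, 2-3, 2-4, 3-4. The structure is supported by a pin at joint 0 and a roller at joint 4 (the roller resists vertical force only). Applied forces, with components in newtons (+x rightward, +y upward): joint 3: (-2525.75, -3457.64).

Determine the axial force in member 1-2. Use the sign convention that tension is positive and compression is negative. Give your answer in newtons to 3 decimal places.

N=5 nodes, M=7 members, R=3 reactions → 2N=10, M+R=10
member 0 (0-1): L=2.8301, (cx,cy)=(0.5311,0.8473)
member 1 (0-2): L=3.1020, (cx,cy)=(1.0000,0.0000)
member 2 (1-2): L=2.8822, (cx,cy)=(0.5548,-0.8320)
member 3 (1-3): L=2.8469, (cx,cy)=(0.9990,0.0450)
member 4 (2-3): L=2.8162, (cx,cy)=(0.4421,0.8970)
member 5 (2-4): L=2.9980, (cx,cy)=(1.0000,0.0000)
member 6 (3-4): L=3.0747, (cx,cy)=(0.5701,-0.8215)
solve A·x = −loads:
  F[0-1] = -2407.0585 N (compression)
  F[0-2] = -1247.4132 N (compression)
  F[1-2] = +2312.8354 N (tension)
  F[1-3] = -2564.0452 N (compression)
  F[2-3] = -2145.3042 N (compression)
  F[2-4] = +984.1261 N (tension)
  F[3-4] = -1726.1136 N (compression)
  Rx@0 = +2525.7500 N
  Ry@0 = +2039.5553 N
  Ry@4 = +1418.0847 N

2312.835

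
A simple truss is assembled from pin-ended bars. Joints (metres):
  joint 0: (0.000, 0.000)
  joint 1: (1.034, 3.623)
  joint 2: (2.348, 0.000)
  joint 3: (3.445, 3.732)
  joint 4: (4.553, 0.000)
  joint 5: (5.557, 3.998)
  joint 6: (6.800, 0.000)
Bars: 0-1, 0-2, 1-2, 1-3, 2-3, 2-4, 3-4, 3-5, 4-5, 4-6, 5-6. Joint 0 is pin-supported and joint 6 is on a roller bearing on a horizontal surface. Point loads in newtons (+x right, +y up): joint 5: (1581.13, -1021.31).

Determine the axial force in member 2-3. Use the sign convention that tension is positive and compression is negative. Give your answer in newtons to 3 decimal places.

N=7 nodes, M=11 members, R=3 reactions → 2N=14, M+R=14
member 0 (0-1): L=3.7677, (cx,cy)=(0.2744,0.9616)
member 1 (0-2): L=2.3480, (cx,cy)=(1.0000,0.0000)
member 2 (1-2): L=3.8539, (cx,cy)=(0.3410,-0.9401)
member 3 (1-3): L=2.4135, (cx,cy)=(0.9990,0.0452)
member 4 (2-3): L=3.8899, (cx,cy)=(0.2820,0.9594)
member 5 (2-4): L=2.2050, (cx,cy)=(1.0000,0.0000)
member 6 (3-4): L=3.8930, (cx,cy)=(0.2846,-0.9586)
member 7 (3-5): L=2.1287, (cx,cy)=(0.9922,0.1250)
member 8 (4-5): L=4.1221, (cx,cy)=(0.2436,0.9699)
member 9 (4-6): L=2.2470, (cx,cy)=(1.0000,0.0000)
member 10 (5-6): L=4.1868, (cx,cy)=(0.2969,-0.9549)
solve A·x = −loads:
  F[0-1] = +772.5862 N (tension)
  F[0-2] = +1369.1009 N (tension)
  F[1-2] = -767.4934 N (compression)
  F[1-3] = +474.1908 N (tension)
  F[2-3] = +752.0305 N (tension)
  F[2-4] = +895.3406 N (tension)
  F[3-4] = -660.1874 N (compression)
  F[3-5] = +880.5896 N (tension)
  F[4-5] = +652.5347 N (tension)
  F[4-6] = +548.5093 N (tension)
  F[5-6] = -1847.5327 N (compression)
  Rx@0 = -1581.1300 N
  Ry@0 = -742.9220 N
  Ry@6 = +1764.2320 N

752.030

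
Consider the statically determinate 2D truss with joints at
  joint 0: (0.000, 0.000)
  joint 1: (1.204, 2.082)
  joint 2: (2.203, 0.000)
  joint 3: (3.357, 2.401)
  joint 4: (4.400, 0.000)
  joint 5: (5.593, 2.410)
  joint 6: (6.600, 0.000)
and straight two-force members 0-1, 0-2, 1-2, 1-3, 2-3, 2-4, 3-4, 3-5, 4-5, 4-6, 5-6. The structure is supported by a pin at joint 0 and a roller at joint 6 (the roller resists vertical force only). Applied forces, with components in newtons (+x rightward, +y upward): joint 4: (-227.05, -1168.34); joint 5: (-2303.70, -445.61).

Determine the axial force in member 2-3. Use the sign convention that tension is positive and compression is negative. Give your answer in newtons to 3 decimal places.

-1229.949

N=7 nodes, M=11 members, R=3 reactions → 2N=14, M+R=14
member 0 (0-1): L=2.4051, (cx,cy)=(0.5006,0.8657)
member 1 (0-2): L=2.2030, (cx,cy)=(1.0000,0.0000)
member 2 (1-2): L=2.3093, (cx,cy)=(0.4326,-0.9016)
member 3 (1-3): L=2.1765, (cx,cy)=(0.9892,0.1466)
member 4 (2-3): L=2.6639, (cx,cy)=(0.4332,0.9013)
member 5 (2-4): L=2.1970, (cx,cy)=(1.0000,0.0000)
member 6 (3-4): L=2.6178, (cx,cy)=(0.3984,-0.9172)
member 7 (3-5): L=2.2360, (cx,cy)=(1.0000,0.0040)
member 8 (4-5): L=2.6891, (cx,cy)=(0.4436,0.8962)
member 9 (4-6): L=2.2000, (cx,cy)=(1.0000,0.0000)
member 10 (5-6): L=2.6119, (cx,cy)=(0.3855,-0.9227)
solve A·x = −loads:
  F[0-1] = -1500.1457 N (compression)
  F[0-2] = -1779.7619 N (compression)
  F[1-2] = +1229.5626 N (tension)
  F[1-3] = -1296.9075 N (compression)
  F[2-3] = -1229.9494 N (compression)
  F[2-4] = -715.0401 N (compression)
  F[3-4] = +1405.4478 N (tension)
  F[3-5] = -2375.7055 N (compression)
  F[4-5] = -134.7161 N (compression)
  F[4-6] = +131.7517 N (tension)
  F[5-6] = -341.7335 N (compression)
  Rx@0 = +2530.7500 N
  Ry@0 = +1298.6355 N
  Ry@6 = +315.3145 N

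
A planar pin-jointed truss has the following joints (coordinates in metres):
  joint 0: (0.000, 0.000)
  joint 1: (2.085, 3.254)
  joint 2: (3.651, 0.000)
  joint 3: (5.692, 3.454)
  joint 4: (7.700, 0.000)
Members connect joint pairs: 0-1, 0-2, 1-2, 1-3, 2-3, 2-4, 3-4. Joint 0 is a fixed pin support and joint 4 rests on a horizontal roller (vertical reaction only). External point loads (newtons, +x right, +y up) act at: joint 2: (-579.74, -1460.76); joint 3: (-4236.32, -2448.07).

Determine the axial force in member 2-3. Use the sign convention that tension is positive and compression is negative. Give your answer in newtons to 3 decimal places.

N=5 nodes, M=7 members, R=3 reactions → 2N=10, M+R=10
member 0 (0-1): L=3.8647, (cx,cy)=(0.5395,0.8420)
member 1 (0-2): L=3.6510, (cx,cy)=(1.0000,0.0000)
member 2 (1-2): L=3.6112, (cx,cy)=(0.4336,-0.9011)
member 3 (1-3): L=3.6125, (cx,cy)=(0.9985,0.0554)
member 4 (2-3): L=4.0120, (cx,cy)=(0.5087,0.8609)
member 5 (2-4): L=4.0490, (cx,cy)=(1.0000,0.0000)
member 6 (3-4): L=3.9953, (cx,cy)=(0.5026,-0.8645)
solve A·x = −loads:
  F[0-1] = -3927.4233 N (compression)
  F[0-2] = -2697.2092 N (compression)
  F[1-2] = +3447.4678 N (tension)
  F[1-3] = -3619.3931 N (compression)
  F[2-3] = -1911.5343 N (compression)
  F[2-4] = +349.9757 N (tension)
  F[3-4] = -696.3383 N (compression)
  Rx@0 = +4816.0600 N
  Ry@0 = +3306.8300 N
  Ry@4 = +602.0000 N

-1911.534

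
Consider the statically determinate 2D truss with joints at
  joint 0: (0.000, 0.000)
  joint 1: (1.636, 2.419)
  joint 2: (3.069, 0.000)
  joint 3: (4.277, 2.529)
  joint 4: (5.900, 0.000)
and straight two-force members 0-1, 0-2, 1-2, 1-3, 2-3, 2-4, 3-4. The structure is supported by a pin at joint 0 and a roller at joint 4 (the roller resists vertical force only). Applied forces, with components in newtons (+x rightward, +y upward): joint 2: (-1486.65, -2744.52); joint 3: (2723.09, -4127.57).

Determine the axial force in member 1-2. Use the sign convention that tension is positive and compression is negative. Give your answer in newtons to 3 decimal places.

N=5 nodes, M=7 members, R=3 reactions → 2N=10, M+R=10
member 0 (0-1): L=2.9203, (cx,cy)=(0.5602,0.8283)
member 1 (0-2): L=3.0690, (cx,cy)=(1.0000,0.0000)
member 2 (1-2): L=2.8116, (cx,cy)=(0.5097,-0.8604)
member 3 (1-3): L=2.6433, (cx,cy)=(0.9991,0.0416)
member 4 (2-3): L=2.8027, (cx,cy)=(0.4310,0.9023)
member 5 (2-4): L=2.8310, (cx,cy)=(1.0000,0.0000)
member 6 (3-4): L=3.0050, (cx,cy)=(0.5401,-0.8416)
solve A·x = −loads:
  F[0-1] = -1551.4078 N (compression)
  F[0-2] = +2105.5690 N (tension)
  F[1-2] = +1416.6363 N (tension)
  F[1-3] = -1592.5335 N (compression)
  F[2-3] = +1690.8085 N (tension)
  F[2-4] = +3585.4826 N (tension)
  F[3-4] = -6638.5350 N (compression)
  Rx@0 = -1236.4400 N
  Ry@0 = +1285.0996 N
  Ry@4 = +5586.9904 N

1416.636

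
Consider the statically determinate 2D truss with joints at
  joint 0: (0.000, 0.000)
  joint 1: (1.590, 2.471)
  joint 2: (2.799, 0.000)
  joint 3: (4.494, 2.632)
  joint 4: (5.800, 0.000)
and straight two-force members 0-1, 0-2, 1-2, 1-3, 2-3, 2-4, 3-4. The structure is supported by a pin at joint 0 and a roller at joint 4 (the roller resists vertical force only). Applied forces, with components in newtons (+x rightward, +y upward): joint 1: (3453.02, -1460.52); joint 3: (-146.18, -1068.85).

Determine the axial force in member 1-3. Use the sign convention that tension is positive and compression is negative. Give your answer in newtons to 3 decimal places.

-2555.373

N=5 nodes, M=7 members, R=3 reactions → 2N=10, M+R=10
member 0 (0-1): L=2.9384, (cx,cy)=(0.5411,0.8409)
member 1 (0-2): L=2.7990, (cx,cy)=(1.0000,0.0000)
member 2 (1-2): L=2.7509, (cx,cy)=(0.4395,-0.8982)
member 3 (1-3): L=2.9085, (cx,cy)=(0.9985,0.0554)
member 4 (2-3): L=3.1306, (cx,cy)=(0.5414,0.8407)
member 5 (2-4): L=3.0010, (cx,cy)=(1.0000,0.0000)
member 6 (3-4): L=2.9382, (cx,cy)=(0.4445,-0.8958)
solve A·x = −loads:
  F[0-1] = +123.6209 N (tension)
  F[0-2] = +3239.9464 N (tension)
  F[1-2] = -1899.1799 N (compression)
  F[1-3] = -2555.3731 N (compression)
  F[2-3] = +2029.0797 N (tension)
  F[2-4] = +1306.6592 N (tension)
  F[3-4] = -2939.6900 N (compression)
  Rx@0 = -3306.8400 N
  Ry@0 = -103.9585 N
  Ry@4 = +2633.3285 N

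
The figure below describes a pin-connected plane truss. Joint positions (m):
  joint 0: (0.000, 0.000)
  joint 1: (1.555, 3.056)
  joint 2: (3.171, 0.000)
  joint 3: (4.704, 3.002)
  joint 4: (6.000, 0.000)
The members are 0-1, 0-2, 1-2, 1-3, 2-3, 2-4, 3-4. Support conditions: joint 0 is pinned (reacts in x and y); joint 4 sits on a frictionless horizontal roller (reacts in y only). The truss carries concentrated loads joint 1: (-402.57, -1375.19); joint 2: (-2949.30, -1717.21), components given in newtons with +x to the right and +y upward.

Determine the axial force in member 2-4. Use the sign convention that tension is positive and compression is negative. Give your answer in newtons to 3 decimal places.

N=5 nodes, M=7 members, R=3 reactions → 2N=10, M+R=10
member 0 (0-1): L=3.4289, (cx,cy)=(0.4535,0.8913)
member 1 (0-2): L=3.1710, (cx,cy)=(1.0000,0.0000)
member 2 (1-2): L=3.4570, (cx,cy)=(0.4675,-0.8840)
member 3 (1-3): L=3.1495, (cx,cy)=(0.9999,-0.0171)
member 4 (2-3): L=3.3708, (cx,cy)=(0.4548,0.8906)
member 5 (2-4): L=2.8290, (cx,cy)=(1.0000,0.0000)
member 6 (3-4): L=3.2698, (cx,cy)=(0.3964,-0.9181)
solve A·x = −loads:
  F[0-1] = -2281.6060 N (compression)
  F[0-2] = -2317.1572 N (compression)
  F[1-2] = +763.8654 N (tension)
  F[1-3] = -989.3665 N (compression)
  F[2-3] = +1169.9370 N (tension)
  F[2-4] = +457.1429 N (tension)
  F[3-4] = -1153.3702 N (compression)
  Rx@0 = +3351.8700 N
  Ry@0 = +2033.4934 N
  Ry@4 = +1058.9066 N

457.143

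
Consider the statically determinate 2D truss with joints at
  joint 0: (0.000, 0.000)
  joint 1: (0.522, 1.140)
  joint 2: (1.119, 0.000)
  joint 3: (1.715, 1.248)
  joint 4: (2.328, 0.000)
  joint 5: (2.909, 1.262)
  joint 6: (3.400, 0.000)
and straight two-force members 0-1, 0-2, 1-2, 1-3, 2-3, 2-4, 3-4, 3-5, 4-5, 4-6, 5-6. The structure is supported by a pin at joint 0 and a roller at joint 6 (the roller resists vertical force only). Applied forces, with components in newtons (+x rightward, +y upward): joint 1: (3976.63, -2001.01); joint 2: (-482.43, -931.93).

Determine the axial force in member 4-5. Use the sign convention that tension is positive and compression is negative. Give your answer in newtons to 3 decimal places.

2165.189

N=7 nodes, M=11 members, R=3 reactions → 2N=14, M+R=14
member 0 (0-1): L=1.2538, (cx,cy)=(0.4163,0.9092)
member 1 (0-2): L=1.1190, (cx,cy)=(1.0000,0.0000)
member 2 (1-2): L=1.2869, (cx,cy)=(0.4639,-0.8859)
member 3 (1-3): L=1.1979, (cx,cy)=(0.9959,0.0902)
member 4 (2-3): L=1.3830, (cx,cy)=(0.4309,0.9024)
member 5 (2-4): L=1.2090, (cx,cy)=(1.0000,0.0000)
member 6 (3-4): L=1.3904, (cx,cy)=(0.4409,-0.8976)
member 7 (3-5): L=1.1941, (cx,cy)=(0.9999,0.0117)
member 8 (4-5): L=1.3893, (cx,cy)=(0.4182,0.9084)
member 9 (4-6): L=1.0720, (cx,cy)=(1.0000,0.0000)
member 10 (5-6): L=1.3542, (cx,cy)=(0.3626,-0.9319)
solve A·x = −loads:
  F[0-1] = -1084.0890 N (compression)
  F[0-2] = +3945.5335 N (tension)
  F[1-2] = -1526.2770 N (compression)
  F[1-3] = -3735.1050 N (compression)
  F[2-3] = +2531.1143 N (tension)
  F[2-4] = +2629.1254 N (tension)
  F[3-4] = -2191.2171 N (compression)
  F[3-5] = -1663.1904 N (compression)
  F[4-5] = +2165.1887 N (tension)
  F[4-6] = +757.6142 N (tension)
  F[5-6] = -2089.4584 N (compression)
  Rx@0 = -3494.2000 N
  Ry@0 = +985.6709 N
  Ry@6 = +1947.2691 N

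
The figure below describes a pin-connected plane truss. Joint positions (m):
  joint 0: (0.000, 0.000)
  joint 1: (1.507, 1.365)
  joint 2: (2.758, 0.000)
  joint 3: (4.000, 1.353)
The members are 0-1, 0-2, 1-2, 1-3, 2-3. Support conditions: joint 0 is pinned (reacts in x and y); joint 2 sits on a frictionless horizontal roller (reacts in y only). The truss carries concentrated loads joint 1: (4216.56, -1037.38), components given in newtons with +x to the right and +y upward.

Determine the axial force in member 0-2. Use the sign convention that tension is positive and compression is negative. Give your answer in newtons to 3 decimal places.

2432.083

N=4 nodes, M=5 members, R=3 reactions → 2N=8, M+R=8
member 0 (0-1): L=2.0333, (cx,cy)=(0.7412,0.6713)
member 1 (0-2): L=2.7580, (cx,cy)=(1.0000,0.0000)
member 2 (1-2): L=1.8515, (cx,cy)=(0.6757,-0.7372)
member 3 (1-3): L=2.4930, (cx,cy)=(1.0000,-0.0048)
member 4 (2-3): L=1.8366, (cx,cy)=(0.6762,0.7367)
solve A·x = −loads:
  F[0-1] = +2407.6724 N (tension)
  F[0-2] = +2432.0828 N (tension)
  F[1-2] = -3599.6126 N (compression)
  F[1-3] = +0.0000 N (tension)
  F[2-3] = -0.0000 N (compression)
  Rx@0 = -4216.5600 N
  Ry@0 = -1616.3314 N
  Ry@2 = +2653.7114 N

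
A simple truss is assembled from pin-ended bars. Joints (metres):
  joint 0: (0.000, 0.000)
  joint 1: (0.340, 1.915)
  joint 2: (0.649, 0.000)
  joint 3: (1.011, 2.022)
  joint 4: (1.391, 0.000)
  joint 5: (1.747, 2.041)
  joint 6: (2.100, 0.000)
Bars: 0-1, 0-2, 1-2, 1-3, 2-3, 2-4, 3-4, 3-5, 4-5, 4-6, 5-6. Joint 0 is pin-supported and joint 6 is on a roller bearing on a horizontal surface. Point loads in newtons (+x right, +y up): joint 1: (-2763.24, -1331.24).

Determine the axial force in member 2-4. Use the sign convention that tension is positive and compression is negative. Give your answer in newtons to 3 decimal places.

-1241.028

N=7 nodes, M=11 members, R=3 reactions → 2N=14, M+R=14
member 0 (0-1): L=1.9449, (cx,cy)=(0.1748,0.9846)
member 1 (0-2): L=0.6490, (cx,cy)=(1.0000,0.0000)
member 2 (1-2): L=1.9398, (cx,cy)=(0.1593,-0.9872)
member 3 (1-3): L=0.6795, (cx,cy)=(0.9875,0.1575)
member 4 (2-3): L=2.0541, (cx,cy)=(0.1762,0.9843)
member 5 (2-4): L=0.7420, (cx,cy)=(1.0000,0.0000)
member 6 (3-4): L=2.0574, (cx,cy)=(0.1847,-0.9828)
member 7 (3-5): L=0.7362, (cx,cy)=(0.9997,0.0258)
member 8 (4-5): L=2.0718, (cx,cy)=(0.1718,0.9851)
member 9 (4-6): L=0.7090, (cx,cy)=(1.0000,0.0000)
member 10 (5-6): L=2.0713, (cx,cy)=(0.1704,-0.9854)
solve A·x = −loads:
  F[0-1] = -3692.3733 N (compression)
  F[0-2] = -2117.7695 N (compression)
  F[1-2] = +2609.0253 N (tension)
  F[1-3] = +1723.6648 N (tension)
  F[2-3] = -2616.6625 N (compression)
  F[2-4] = -1241.0279 N (compression)
  F[3-4] = +2365.7374 N (tension)
  F[3-5] = +804.3455 N (tension)
  F[4-5] = -2360.1383 N (compression)
  F[4-6] = -398.5350 N (compression)
  F[5-6] = +2338.4879 N (tension)
  Rx@0 = +2763.2400 N
  Ry@0 = +3635.5176 N
  Ry@6 = -2304.2776 N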